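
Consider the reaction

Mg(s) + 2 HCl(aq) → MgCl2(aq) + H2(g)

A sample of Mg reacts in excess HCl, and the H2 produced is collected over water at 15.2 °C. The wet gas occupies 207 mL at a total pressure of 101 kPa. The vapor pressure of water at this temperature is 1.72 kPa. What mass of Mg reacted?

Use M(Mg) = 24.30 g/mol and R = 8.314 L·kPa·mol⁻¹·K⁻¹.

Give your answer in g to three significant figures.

0.208 g

P(H2) = 101 − 1.72 = 99.28 kPa
n(H2) = PV/RT = (99.28 × 0.2070) / (8.314 × 288.35) = 0.008572 mol
n(Mg) = (1/1) × 0.008572 = 0.008572 mol
m(Mg) = 0.008572 × 24.30 = 0.2083 g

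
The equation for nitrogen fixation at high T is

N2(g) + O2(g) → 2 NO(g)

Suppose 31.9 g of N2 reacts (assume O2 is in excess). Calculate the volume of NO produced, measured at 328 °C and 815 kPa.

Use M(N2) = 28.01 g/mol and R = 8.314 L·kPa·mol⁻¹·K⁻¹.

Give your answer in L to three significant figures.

n(N2) = 31.90 / 28.01 = 1.139 mol
n(NO) = (2/1) × 1.139 = 2.278 mol
V = nRT/P = 2.278 × 8.314 × 601.15 / 815 = 13.97 L

14.0 L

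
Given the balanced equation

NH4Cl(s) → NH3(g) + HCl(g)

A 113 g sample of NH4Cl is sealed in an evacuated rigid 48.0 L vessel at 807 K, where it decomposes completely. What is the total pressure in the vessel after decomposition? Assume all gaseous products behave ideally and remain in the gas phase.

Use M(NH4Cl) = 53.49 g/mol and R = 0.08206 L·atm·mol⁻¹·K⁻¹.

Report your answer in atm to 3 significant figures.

n(NH4Cl) = 113 / 53.49 = 2.113 mol
n(gas produced) = (2/1) × 2.113 = 4.226 mol
P = nRT/V = 4.226 × 0.08206 × 807 / 48.0 = 5.830 atm

5.83 atm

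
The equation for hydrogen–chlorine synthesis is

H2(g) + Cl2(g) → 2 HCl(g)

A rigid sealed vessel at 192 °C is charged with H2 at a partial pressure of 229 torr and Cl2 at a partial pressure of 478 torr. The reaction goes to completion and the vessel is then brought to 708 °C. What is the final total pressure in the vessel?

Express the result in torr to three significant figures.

Because the vessel is rigid and T is held at 192 °C, work the stoichiometry in partial pressures (P_i = n_iRT/V).
P(Cl2) required for 229 torr of H2 = (1/1) × 229 = 229.0 torr; available 478 torr, so H2 is limiting.
P(Cl2) remaining = 478 − (1/1) × 229 = 249.0 torr
P(gaseous products) = (2)/1 × 229 = 458.0 torr
P_total at 192 °C = 249.0 + 458.0 = 707.0 torr
Scaling to 708 °C: P = 707.0 × 981.15/465.15 = 1491 torr

1490 torr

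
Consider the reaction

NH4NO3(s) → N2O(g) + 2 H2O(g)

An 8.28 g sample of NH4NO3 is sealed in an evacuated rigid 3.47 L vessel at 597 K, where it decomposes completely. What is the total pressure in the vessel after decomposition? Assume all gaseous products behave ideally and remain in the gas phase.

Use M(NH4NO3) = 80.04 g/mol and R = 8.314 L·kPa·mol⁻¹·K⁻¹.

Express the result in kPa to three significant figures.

n(NH4NO3) = 8.28 / 80.04 = 0.1034 mol
n(gas produced) = (3/1) × 0.1034 = 0.3102 mol
P = nRT/V = 0.3102 × 8.314 × 597 / 3.47 = 443.7 kPa

444 kPa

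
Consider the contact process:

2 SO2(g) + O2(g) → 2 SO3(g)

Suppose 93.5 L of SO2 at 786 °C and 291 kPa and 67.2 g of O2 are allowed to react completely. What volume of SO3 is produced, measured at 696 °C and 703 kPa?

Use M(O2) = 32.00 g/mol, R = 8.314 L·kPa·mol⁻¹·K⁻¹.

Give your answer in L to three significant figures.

n(SO2) = PV/RT = (291 × 93.5) / (8.314 × 1059.15) = 3.090 mol
n(O2) = 67.2 / 32.00 = 2.100 mol
For 3.090 mol SO2, stoichiometry requires (1/2) × 3.090 = 1.545 mol O2; 2.100 mol is available, so SO2 is limiting.
n(SO3) = (2/2) × 3.090 = 3.090 mol
V(SO3) = nRT/P = 3.090 × 8.314 × 969.15 / 703 = 35.42 L

35.4 L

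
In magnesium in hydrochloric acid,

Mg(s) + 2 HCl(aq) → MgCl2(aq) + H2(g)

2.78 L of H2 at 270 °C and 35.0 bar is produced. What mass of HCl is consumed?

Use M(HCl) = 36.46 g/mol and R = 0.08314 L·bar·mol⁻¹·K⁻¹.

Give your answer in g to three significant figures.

157 g

n(H2) = PV/RT = (35.0 × 2.78) / (0.08314 × 543.15) = 2.155 mol
n(HCl) = (2/1) × 2.155 = 4.310 mol
m(HCl) = 4.310 × 36.46 = 157.1 g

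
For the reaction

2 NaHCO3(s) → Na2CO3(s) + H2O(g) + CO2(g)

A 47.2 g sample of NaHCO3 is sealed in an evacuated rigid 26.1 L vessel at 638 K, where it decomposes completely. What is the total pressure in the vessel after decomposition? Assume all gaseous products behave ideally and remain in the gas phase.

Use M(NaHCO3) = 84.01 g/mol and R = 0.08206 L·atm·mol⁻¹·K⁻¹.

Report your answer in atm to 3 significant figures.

n(NaHCO3) = 47.2 / 84.01 = 0.5618 mol
n(gas produced) = (2/2) × 0.5618 = 0.5618 mol
P = nRT/V = 0.5618 × 0.08206 × 638 / 26.1 = 1.127 atm

1.13 atm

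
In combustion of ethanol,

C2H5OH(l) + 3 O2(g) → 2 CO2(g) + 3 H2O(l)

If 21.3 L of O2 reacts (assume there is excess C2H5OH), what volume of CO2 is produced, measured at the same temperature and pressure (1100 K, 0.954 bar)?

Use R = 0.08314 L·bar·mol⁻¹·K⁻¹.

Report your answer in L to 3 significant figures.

14.2 L

At constant T and P, gas volumes are in the mole ratio: V(CO2) = (2/3) × 21.3 = 14.20 L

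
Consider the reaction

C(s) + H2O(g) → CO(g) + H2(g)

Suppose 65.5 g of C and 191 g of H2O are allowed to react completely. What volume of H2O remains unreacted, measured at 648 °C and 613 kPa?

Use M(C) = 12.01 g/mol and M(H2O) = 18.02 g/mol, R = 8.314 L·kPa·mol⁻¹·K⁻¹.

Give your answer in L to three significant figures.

n(C) = 65.5 / 12.01 = 5.454 mol
n(H2O) = 191 / 18.02 = 10.60 mol
For 5.454 mol C, stoichiometry requires (1/1) × 5.454 = 5.454 mol H2O; 10.60 mol is available, so C is limiting.
n(H2O) consumed = (1/1) × 5.454 = 5.454 mol; remaining = 10.60 − 5.454 = 5.146 mol
V(H2O) = nRT/P = 5.146 × 8.314 × 921.15 / 613 = 64.29 L

64.3 L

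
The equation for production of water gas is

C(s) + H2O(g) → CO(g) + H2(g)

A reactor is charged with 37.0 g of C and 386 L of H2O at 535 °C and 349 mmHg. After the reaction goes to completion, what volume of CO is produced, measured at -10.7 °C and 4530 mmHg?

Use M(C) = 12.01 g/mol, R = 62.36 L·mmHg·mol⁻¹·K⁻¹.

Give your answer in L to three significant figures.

9.66 L

n(C) = 37.0 / 12.01 = 3.081 mol
n(H2O) = PV/RT = (349 × 386) / (62.36 × 808.15) = 2.673 mol
For 3.081 mol C, stoichiometry requires (1/1) × 3.081 = 3.081 mol H2O; 2.673 mol is available, so H2O is limiting.
n(CO) = (1/1) × 2.673 = 2.673 mol
V(CO) = nRT/P = 2.673 × 62.36 × 262.45 / 4530 = 9.657 L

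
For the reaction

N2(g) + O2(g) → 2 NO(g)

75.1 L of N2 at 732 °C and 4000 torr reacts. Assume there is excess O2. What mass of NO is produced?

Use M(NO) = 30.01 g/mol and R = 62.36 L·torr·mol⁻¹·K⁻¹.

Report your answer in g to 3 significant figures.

288 g

n(N2) = PV/RT = (4000 × 75.1) / (62.36 × 1005.15) = 4.793 mol
n(NO) = (2/1) × 4.793 = 9.586 mol
m(NO) = 9.586 × 30.01 = 287.7 g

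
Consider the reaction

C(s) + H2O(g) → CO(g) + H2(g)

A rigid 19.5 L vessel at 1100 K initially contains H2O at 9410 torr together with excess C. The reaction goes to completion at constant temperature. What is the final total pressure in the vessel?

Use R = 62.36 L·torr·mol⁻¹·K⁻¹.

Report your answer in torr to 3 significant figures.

Rigid vessel, constant T ⇒ P scales with total gas moles (1 → 2).
P_final = (2/1) × 9410 = 18820 torr

18800 torr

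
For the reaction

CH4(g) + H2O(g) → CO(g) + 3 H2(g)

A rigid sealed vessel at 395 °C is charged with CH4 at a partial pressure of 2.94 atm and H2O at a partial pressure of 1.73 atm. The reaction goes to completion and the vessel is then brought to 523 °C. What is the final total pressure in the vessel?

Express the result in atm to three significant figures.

9.69 atm

With V and T fixed, P_i ∝ n_i, so the mole ratios apply directly to partial pressures at 395 °C.
P(H2O) required for 2.94 atm of CH4 = (1/1) × 2.94 = 2.940 atm; available 1.73 atm, so H2O is limiting.
P(CH4) remaining = 2.94 − (1/1) × 1.73 = 1.210 atm
P(gaseous products) = (1+3)/1 × 1.73 = 6.920 atm
P_total at 395 °C = 1.210 + 6.920 = 8.130 atm
Scaling to 523 °C: P = 8.130 × 796.15/668.15 = 9.687 atm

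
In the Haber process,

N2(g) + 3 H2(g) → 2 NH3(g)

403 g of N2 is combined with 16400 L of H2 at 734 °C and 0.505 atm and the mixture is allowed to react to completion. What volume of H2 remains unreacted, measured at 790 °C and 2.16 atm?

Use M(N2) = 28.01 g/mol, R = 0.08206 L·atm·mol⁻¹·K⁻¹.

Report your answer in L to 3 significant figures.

n(N2) = 403 / 28.01 = 14.39 mol
n(H2) = PV/RT = (0.505 × 16400) / (0.08206 × 1007.15) = 100.2 mol
For 14.39 mol N2, stoichiometry requires (3/1) × 14.39 = 43.17 mol H2; 100.2 mol is available, so N2 is limiting.
n(H2) consumed = (3/1) × 14.39 = 43.17 mol; remaining = 100.2 − 43.17 = 57.03 mol
V(H2) = nRT/P = 57.03 × 0.08206 × 1063.15 / 2.16 = 2303 L

2300 L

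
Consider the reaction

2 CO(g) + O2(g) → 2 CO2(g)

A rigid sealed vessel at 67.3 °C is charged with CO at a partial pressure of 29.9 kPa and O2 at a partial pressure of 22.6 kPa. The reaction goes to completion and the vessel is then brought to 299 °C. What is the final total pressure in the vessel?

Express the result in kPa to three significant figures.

63.1 kPa

At constant V, partial pressures at 67.3 °C are proportional to moles, so apply stoichiometry directly to pressures.
P(O2) required for 29.9 kPa of CO = (1/2) × 29.9 = 14.95 kPa; available 22.6 kPa, so CO is limiting.
P(O2) remaining = 22.6 − (1/2) × 29.9 = 7.650 kPa
P(gaseous products) = (2)/2 × 29.9 = 29.90 kPa
P_total at 67.3 °C = 7.650 + 29.90 = 37.55 kPa
Scaling to 299 °C: P = 37.55 × 572.15/340.45 = 63.11 kPa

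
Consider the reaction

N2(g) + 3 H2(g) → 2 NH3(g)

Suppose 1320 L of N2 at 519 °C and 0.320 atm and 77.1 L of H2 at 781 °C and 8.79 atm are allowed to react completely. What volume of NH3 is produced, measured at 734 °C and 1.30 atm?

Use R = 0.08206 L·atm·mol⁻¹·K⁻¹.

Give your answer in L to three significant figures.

n(N2) = PV/RT = (0.320 × 1320) / (0.08206 × 792.15) = 6.498 mol
n(H2) = PV/RT = (8.79 × 77.1) / (0.08206 × 1054.15) = 7.834 mol
For 6.498 mol N2, stoichiometry requires (3/1) × 6.498 = 19.49 mol H2; 7.834 mol is available, so H2 is limiting.
n(NH3) = (2/3) × 7.834 = 5.223 mol
V(NH3) = nRT/P = 5.223 × 0.08206 × 1007.15 / 1.30 = 332.0 L

332 L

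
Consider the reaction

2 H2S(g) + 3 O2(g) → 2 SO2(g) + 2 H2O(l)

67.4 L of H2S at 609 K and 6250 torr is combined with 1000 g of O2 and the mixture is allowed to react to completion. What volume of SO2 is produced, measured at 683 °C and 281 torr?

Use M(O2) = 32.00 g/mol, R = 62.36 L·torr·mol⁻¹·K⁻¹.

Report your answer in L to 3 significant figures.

2350 L

n(H2S) = PV/RT = (6250 × 67.4) / (62.36 × 609) = 11.09 mol
n(O2) = 1000 / 32.00 = 31.25 mol
For 11.09 mol H2S, stoichiometry requires (3/2) × 11.09 = 16.63 mol O2; 31.25 mol is available, so H2S is limiting.
n(SO2) = (2/2) × 11.09 = 11.09 mol
V(SO2) = nRT/P = 11.09 × 62.36 × 956.15 / 281 = 2353 L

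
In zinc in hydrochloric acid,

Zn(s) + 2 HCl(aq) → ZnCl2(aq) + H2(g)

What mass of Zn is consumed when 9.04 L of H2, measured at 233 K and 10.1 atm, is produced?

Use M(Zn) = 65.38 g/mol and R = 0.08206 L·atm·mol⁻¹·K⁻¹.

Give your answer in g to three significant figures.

n(H2) = PV/RT = (10.1 × 9.04) / (0.08206 × 233) = 4.775 mol
n(Zn) = (1/1) × 4.775 = 4.775 mol
m(Zn) = 4.775 × 65.38 = 312.2 g

312 g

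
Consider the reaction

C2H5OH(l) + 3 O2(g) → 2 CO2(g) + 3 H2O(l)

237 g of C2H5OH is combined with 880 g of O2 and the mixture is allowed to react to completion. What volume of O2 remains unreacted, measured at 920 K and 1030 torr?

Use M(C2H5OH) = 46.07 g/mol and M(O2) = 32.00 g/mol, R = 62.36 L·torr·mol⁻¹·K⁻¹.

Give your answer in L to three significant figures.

672 L

n(C2H5OH) = 237 / 46.07 = 5.144 mol
n(O2) = 880 / 32.00 = 27.50 mol
For 5.144 mol C2H5OH, stoichiometry requires (3/1) × 5.144 = 15.43 mol O2; 27.50 mol is available, so C2H5OH is limiting.
n(O2) consumed = (3/1) × 5.144 = 15.43 mol; remaining = 27.50 − 15.43 = 12.07 mol
V(O2) = nRT/P = 12.07 × 62.36 × 920 / 1030 = 672.3 L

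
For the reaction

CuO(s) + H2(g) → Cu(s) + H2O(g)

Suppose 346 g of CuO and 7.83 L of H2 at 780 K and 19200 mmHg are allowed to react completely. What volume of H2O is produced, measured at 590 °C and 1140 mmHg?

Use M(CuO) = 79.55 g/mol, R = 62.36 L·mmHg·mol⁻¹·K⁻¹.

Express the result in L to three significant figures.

146 L

n(CuO) = 346 / 79.55 = 4.349 mol
n(H2) = PV/RT = (19200 × 7.83) / (62.36 × 780) = 3.091 mol
For 4.349 mol CuO, stoichiometry requires (1/1) × 4.349 = 4.349 mol H2; 3.091 mol is available, so H2 is limiting.
n(H2O) = (1/1) × 3.091 = 3.091 mol
V(H2O) = nRT/P = 3.091 × 62.36 × 863.15 / 1140 = 145.9 L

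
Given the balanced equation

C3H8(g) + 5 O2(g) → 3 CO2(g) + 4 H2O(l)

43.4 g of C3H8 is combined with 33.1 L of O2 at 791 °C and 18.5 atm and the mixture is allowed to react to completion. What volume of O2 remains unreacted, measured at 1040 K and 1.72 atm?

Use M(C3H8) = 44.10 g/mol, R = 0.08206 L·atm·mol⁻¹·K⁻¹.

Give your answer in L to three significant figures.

n(C3H8) = 43.4 / 44.10 = 0.9841 mol
n(O2) = PV/RT = (18.5 × 33.1) / (0.08206 × 1064.15) = 7.012 mol
For 0.9841 mol C3H8, stoichiometry requires (5/1) × 0.9841 = 4.920 mol O2; 7.012 mol is available, so C3H8 is limiting.
n(O2) consumed = (5/1) × 0.9841 = 4.920 mol; remaining = 7.012 − 4.920 = 2.092 mol
V(O2) = nRT/P = 2.092 × 0.08206 × 1040 / 1.72 = 103.8 L

104 L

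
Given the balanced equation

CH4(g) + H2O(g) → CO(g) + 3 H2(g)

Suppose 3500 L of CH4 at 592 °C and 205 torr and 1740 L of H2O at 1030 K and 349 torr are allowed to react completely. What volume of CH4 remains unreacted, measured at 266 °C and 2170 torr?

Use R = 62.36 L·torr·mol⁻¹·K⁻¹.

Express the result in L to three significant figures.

n(CH4) = PV/RT = (205 × 3500) / (62.36 × 865.15) = 13.30 mol
n(H2O) = PV/RT = (349 × 1740) / (62.36 × 1030) = 9.454 mol
For 13.30 mol CH4, stoichiometry requires (1/1) × 13.30 = 13.30 mol H2O; 9.454 mol is available, so H2O is limiting.
n(CH4) consumed = (1/1) × 9.454 = 9.454 mol; remaining = 13.30 − 9.454 = 3.846 mol
V(CH4) = nRT/P = 3.846 × 62.36 × 539.15 / 2170 = 59.59 L

59.6 L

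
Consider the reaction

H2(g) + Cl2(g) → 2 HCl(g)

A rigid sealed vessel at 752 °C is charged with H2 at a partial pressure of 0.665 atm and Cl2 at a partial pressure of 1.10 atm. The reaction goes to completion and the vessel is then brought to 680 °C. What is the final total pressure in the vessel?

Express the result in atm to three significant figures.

At constant V, partial pressures at 752 °C are proportional to moles, so apply stoichiometry directly to pressures.
P(Cl2) required for 0.665 atm of H2 = (1/1) × 0.665 = 0.6650 atm; available 1.10 atm, so H2 is limiting.
P(Cl2) remaining = 1.10 − (1/1) × 0.665 = 0.4350 atm
P(gaseous products) = (2)/1 × 0.665 = 1.330 atm
P_total at 752 °C = 0.4350 + 1.330 = 1.765 atm
Scaling to 680 °C: P = 1.765 × 953.15/1025.15 = 1.641 atm

1.64 atm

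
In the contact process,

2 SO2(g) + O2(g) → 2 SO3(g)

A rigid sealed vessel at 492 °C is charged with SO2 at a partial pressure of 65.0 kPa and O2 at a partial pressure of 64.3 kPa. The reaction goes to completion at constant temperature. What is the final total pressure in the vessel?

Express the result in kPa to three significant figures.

At constant V, partial pressures at 492 °C are proportional to moles, so apply stoichiometry directly to pressures.
P(O2) required for 65.0 kPa of SO2 = (1/2) × 65.0 = 32.50 kPa; available 64.3 kPa, so SO2 is limiting.
P(O2) remaining = 64.3 − (1/2) × 65.0 = 31.80 kPa
P(gaseous products) = (2)/2 × 65.0 = 65.00 kPa
P_total at 492 °C = 31.80 + 65.00 = 96.80 kPa

96.8 kPa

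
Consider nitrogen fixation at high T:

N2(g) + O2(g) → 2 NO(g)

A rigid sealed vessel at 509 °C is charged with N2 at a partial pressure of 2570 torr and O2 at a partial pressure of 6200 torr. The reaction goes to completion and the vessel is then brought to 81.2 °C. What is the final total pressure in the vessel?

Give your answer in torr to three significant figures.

3970 torr

Because the vessel is rigid and T is held at 509 °C, work the stoichiometry in partial pressures (P_i = n_iRT/V).
P(O2) required for 2570 torr of N2 = (1/1) × 2570 = 2570 torr; available 6200 torr, so N2 is limiting.
P(O2) remaining = 6200 − (1/1) × 2570 = 3630 torr
P(gaseous products) = (2)/1 × 2570 = 5140 torr
P_total at 509 °C = 3630 + 5140 = 8770 torr
Scaling to 81.2 °C: P = 8770 × 354.35/782.15 = 3973 torr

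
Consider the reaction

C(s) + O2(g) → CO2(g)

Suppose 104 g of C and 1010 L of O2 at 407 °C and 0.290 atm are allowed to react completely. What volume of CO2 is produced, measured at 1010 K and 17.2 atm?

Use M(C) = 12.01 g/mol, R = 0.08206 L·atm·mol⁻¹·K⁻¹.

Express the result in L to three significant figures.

25.3 L

n(C) = 104 / 12.01 = 8.659 mol
n(O2) = PV/RT = (0.290 × 1010) / (0.08206 × 680.15) = 5.248 mol
For 8.659 mol C, stoichiometry requires (1/1) × 8.659 = 8.659 mol O2; 5.248 mol is available, so O2 is limiting.
n(CO2) = (1/1) × 5.248 = 5.248 mol
V(CO2) = nRT/P = 5.248 × 0.08206 × 1010 / 17.2 = 25.29 L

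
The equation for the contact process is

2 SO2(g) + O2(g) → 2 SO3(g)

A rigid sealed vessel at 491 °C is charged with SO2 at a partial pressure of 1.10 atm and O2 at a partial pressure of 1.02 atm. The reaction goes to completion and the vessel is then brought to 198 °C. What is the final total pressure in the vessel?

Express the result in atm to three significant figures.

0.968 atm

Because the vessel is rigid and T is held at 491 °C, work the stoichiometry in partial pressures (P_i = n_iRT/V).
P(O2) required for 1.10 atm of SO2 = (1/2) × 1.10 = 0.5500 atm; available 1.02 atm, so SO2 is limiting.
P(O2) remaining = 1.02 − (1/2) × 1.10 = 0.4700 atm
P(gaseous products) = (2)/2 × 1.10 = 1.100 atm
P_total at 491 °C = 0.4700 + 1.100 = 1.570 atm
Scaling to 198 °C: P = 1.570 × 471.15/764.15 = 0.9680 atm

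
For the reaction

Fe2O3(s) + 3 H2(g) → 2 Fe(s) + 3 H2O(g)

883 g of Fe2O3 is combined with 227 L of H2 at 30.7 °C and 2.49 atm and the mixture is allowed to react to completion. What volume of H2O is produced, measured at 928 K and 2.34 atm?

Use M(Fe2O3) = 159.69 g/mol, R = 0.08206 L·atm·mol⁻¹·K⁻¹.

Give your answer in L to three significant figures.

540 L

n(Fe2O3) = 883 / 159.69 = 5.529 mol
n(H2) = PV/RT = (2.49 × 227) / (0.08206 × 303.85) = 22.67 mol
For 5.529 mol Fe2O3, stoichiometry requires (3/1) × 5.529 = 16.59 mol H2; 22.67 mol is available, so Fe2O3 is limiting.
n(H2O) = (3/1) × 5.529 = 16.59 mol
V(H2O) = nRT/P = 16.59 × 0.08206 × 928 / 2.34 = 539.9 L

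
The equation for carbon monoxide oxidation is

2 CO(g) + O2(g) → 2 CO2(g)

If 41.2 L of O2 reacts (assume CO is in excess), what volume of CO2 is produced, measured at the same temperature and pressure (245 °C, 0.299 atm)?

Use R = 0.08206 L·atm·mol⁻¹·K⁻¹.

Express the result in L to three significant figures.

At constant T and P, gas volumes are in the mole ratio: V(CO2) = (2/1) × 41.2 = 82.40 L

82.4 L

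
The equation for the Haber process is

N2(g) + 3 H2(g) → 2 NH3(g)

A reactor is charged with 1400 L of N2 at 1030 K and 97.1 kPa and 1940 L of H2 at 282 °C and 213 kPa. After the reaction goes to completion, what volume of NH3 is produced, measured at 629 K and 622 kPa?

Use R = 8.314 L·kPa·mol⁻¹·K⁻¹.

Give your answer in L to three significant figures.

267 L

n(N2) = PV/RT = (97.1 × 1400) / (8.314 × 1030) = 15.87 mol
n(H2) = PV/RT = (213 × 1940) / (8.314 × 555.15) = 89.53 mol
For 15.87 mol N2, stoichiometry requires (3/1) × 15.87 = 47.61 mol H2; 89.53 mol is available, so N2 is limiting.
n(NH3) = (2/1) × 15.87 = 31.74 mol
V(NH3) = nRT/P = 31.74 × 8.314 × 629 / 622 = 266.9 L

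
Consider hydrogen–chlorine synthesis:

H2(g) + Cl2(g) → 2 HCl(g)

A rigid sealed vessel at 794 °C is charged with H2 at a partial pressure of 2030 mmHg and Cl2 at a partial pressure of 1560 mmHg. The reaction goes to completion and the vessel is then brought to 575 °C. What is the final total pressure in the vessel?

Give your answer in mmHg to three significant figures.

2850 mmHg

Because the vessel is rigid and T is held at 794 °C, work the stoichiometry in partial pressures (P_i = n_iRT/V).
P(Cl2) required for 2030 mmHg of H2 = (1/1) × 2030 = 2030 mmHg; available 1560 mmHg, so Cl2 is limiting.
P(H2) remaining = 2030 − (1/1) × 1560 = 470.0 mmHg
P(gaseous products) = (2)/1 × 1560 = 3120 mmHg
P_total at 794 °C = 470.0 + 3120 = 3590 mmHg
Scaling to 575 °C: P = 3590 × 848.15/1067.15 = 2853 mmHg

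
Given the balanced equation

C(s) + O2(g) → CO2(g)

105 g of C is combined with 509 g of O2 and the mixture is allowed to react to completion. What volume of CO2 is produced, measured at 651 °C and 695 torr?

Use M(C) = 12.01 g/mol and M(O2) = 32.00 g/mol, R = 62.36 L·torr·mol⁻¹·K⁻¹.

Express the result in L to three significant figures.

725 L

n(C) = 105 / 12.01 = 8.743 mol
n(O2) = 509 / 32.00 = 15.91 mol
For 8.743 mol C, stoichiometry requires (1/1) × 8.743 = 8.743 mol O2; 15.91 mol is available, so C is limiting.
n(CO2) = (1/1) × 8.743 = 8.743 mol
V(CO2) = nRT/P = 8.743 × 62.36 × 924.15 / 695 = 725.0 L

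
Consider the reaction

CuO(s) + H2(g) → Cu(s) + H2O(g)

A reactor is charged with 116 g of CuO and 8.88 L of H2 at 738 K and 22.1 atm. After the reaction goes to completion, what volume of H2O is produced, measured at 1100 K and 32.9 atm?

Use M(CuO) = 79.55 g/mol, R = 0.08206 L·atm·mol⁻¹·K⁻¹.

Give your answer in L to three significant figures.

4.00 L

n(CuO) = 116 / 79.55 = 1.458 mol
n(H2) = PV/RT = (22.1 × 8.88) / (0.08206 × 738) = 3.241 mol
For 1.458 mol CuO, stoichiometry requires (1/1) × 1.458 = 1.458 mol H2; 3.241 mol is available, so CuO is limiting.
n(H2O) = (1/1) × 1.458 = 1.458 mol
V(H2O) = nRT/P = 1.458 × 0.08206 × 1100 / 32.9 = 4.000 L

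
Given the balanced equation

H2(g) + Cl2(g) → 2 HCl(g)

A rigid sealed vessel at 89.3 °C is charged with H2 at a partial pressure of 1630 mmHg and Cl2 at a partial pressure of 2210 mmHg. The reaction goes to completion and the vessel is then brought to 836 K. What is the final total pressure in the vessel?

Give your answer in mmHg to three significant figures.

8860 mmHg

Because the vessel is rigid and T is held at 89.3 °C, work the stoichiometry in partial pressures (P_i = n_iRT/V).
P(Cl2) required for 1630 mmHg of H2 = (1/1) × 1630 = 1630 mmHg; available 2210 mmHg, so H2 is limiting.
P(Cl2) remaining = 2210 − (1/1) × 1630 = 580.0 mmHg
P(gaseous products) = (2)/1 × 1630 = 3260 mmHg
P_total at 89.3 °C = 580.0 + 3260 = 3840 mmHg
Scaling to 836 K: P = 3840 × 836/362.45 = 8857 mmHg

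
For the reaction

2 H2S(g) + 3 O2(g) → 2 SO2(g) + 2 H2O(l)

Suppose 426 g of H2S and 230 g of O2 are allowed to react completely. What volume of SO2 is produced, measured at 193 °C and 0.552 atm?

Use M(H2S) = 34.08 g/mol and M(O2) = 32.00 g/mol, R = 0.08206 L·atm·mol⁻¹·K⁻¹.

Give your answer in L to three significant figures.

332 L

n(H2S) = 426 / 34.08 = 12.50 mol
n(O2) = 230 / 32.00 = 7.188 mol
For 12.50 mol H2S, stoichiometry requires (3/2) × 12.50 = 18.75 mol O2; 7.188 mol is available, so O2 is limiting.
n(SO2) = (2/3) × 7.188 = 4.792 mol
V(SO2) = nRT/P = 4.792 × 0.08206 × 466.15 / 0.552 = 332.1 L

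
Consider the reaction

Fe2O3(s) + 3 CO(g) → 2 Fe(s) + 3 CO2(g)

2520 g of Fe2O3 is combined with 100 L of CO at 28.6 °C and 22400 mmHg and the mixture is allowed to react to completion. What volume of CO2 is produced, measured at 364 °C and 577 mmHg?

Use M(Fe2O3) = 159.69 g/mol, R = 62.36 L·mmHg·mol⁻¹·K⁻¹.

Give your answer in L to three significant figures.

3260 L

n(Fe2O3) = 2520 / 159.69 = 15.78 mol
n(CO) = PV/RT = (22400 × 100) / (62.36 × 301.75) = 119.0 mol
For 15.78 mol Fe2O3, stoichiometry requires (3/1) × 15.78 = 47.34 mol CO; 119.0 mol is available, so Fe2O3 is limiting.
n(CO2) = (3/1) × 15.78 = 47.34 mol
V(CO2) = nRT/P = 47.34 × 62.36 × 637.15 / 577 = 3260 L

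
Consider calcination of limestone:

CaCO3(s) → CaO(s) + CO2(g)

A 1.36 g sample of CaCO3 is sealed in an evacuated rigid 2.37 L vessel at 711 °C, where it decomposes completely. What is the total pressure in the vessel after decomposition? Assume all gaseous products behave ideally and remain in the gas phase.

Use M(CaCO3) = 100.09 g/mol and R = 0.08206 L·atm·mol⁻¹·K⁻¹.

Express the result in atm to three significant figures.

0.463 atm

n(CaCO3) = 1.36 / 100.09 = 0.01359 mol
n(gas produced) = (1/1) × 0.01359 = 0.01359 mol
P = nRT/V = 0.01359 × 0.08206 × 984.15 / 2.37 = 0.4631 atm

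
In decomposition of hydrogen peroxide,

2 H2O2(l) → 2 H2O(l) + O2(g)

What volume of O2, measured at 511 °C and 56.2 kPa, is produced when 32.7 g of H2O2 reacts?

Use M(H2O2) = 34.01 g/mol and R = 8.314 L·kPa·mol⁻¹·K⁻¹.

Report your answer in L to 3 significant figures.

n(H2O2) = 32.70 / 34.01 = 0.9615 mol
n(O2) = (1/2) × 0.9615 = 0.4808 mol
V = nRT/P = 0.4808 × 8.314 × 784.15 / 56.2 = 55.77 L

55.8 L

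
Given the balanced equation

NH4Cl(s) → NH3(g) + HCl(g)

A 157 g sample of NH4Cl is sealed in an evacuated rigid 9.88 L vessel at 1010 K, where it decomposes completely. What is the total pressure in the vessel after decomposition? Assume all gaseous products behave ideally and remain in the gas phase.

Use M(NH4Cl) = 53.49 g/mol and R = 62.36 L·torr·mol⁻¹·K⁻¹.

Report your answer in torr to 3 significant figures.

37400 torr

n(NH4Cl) = 157 / 53.49 = 2.935 mol
n(gas produced) = (2/1) × 2.935 = 5.870 mol
P = nRT/V = 5.870 × 62.36 × 1010 / 9.88 = 37420 torr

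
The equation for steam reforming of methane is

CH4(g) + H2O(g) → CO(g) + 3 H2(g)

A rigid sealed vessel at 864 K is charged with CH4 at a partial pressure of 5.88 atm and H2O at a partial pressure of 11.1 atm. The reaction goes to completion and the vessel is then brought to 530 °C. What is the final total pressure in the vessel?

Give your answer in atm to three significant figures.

26.7 atm

Because the vessel is rigid and T is held at 864 K, work the stoichiometry in partial pressures (P_i = n_iRT/V).
P(H2O) required for 5.88 atm of CH4 = (1/1) × 5.88 = 5.880 atm; available 11.1 atm, so CH4 is limiting.
P(H2O) remaining = 11.1 − (1/1) × 5.88 = 5.220 atm
P(gaseous products) = (1+3)/1 × 5.88 = 23.52 atm
P_total at 864 K = 5.220 + 23.52 = 28.74 atm
Scaling to 530 °C: P = 28.74 × 803.15/864 = 26.72 atm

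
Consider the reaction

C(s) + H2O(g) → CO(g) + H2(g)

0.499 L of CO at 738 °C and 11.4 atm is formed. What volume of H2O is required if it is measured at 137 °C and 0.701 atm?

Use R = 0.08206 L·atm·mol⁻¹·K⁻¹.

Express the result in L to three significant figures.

3.29 L

n(CO) = PV/RT = (11.4 × 0.499) / (0.08206 × 1011.15) = 0.06856 mol
n(H2O) = (1/1) × 0.06856 = 0.06856 mol
V = nRT/P = 0.06856 × 0.08206 × 410.15 / 0.701 = 3.292 L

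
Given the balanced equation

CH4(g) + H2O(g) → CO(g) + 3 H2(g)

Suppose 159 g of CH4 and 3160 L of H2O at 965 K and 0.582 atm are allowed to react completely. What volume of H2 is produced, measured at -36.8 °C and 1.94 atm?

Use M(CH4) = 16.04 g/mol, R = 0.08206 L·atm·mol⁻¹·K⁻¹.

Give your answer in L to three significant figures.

297 L

n(CH4) = 159 / 16.04 = 9.913 mol
n(H2O) = PV/RT = (0.582 × 3160) / (0.08206 × 965) = 23.22 mol
For 9.913 mol CH4, stoichiometry requires (1/1) × 9.913 = 9.913 mol H2O; 23.22 mol is available, so CH4 is limiting.
n(H2) = (3/1) × 9.913 = 29.74 mol
V(H2) = nRT/P = 29.74 × 0.08206 × 236.35 / 1.94 = 297.3 L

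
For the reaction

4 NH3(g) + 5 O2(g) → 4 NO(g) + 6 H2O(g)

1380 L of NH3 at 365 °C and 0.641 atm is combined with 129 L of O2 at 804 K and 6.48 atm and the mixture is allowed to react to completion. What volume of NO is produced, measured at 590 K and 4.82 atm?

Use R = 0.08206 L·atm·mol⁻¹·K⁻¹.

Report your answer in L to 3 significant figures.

102 L

n(NH3) = PV/RT = (0.641 × 1380) / (0.08206 × 638.15) = 16.89 mol
n(O2) = PV/RT = (6.48 × 129) / (0.08206 × 804) = 12.67 mol
For 16.89 mol NH3, stoichiometry requires (5/4) × 16.89 = 21.11 mol O2; 12.67 mol is available, so O2 is limiting.
n(NO) = (4/5) × 12.67 = 10.14 mol
V(NO) = nRT/P = 10.14 × 0.08206 × 590 / 4.82 = 101.9 L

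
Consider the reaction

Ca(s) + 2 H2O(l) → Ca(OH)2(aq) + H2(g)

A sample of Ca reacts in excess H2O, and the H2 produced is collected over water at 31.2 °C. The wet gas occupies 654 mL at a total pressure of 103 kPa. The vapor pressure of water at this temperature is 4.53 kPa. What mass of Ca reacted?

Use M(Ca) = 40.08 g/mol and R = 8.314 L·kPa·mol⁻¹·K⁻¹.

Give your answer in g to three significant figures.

P(H2) = 103 − 4.53 = 98.47 kPa
n(H2) = PV/RT = (98.47 × 0.6540) / (8.314 × 304.35) = 0.02545 mol
n(Ca) = (1/1) × 0.02545 = 0.02545 mol
m(Ca) = 0.02545 × 40.08 = 1.020 g

1.02 g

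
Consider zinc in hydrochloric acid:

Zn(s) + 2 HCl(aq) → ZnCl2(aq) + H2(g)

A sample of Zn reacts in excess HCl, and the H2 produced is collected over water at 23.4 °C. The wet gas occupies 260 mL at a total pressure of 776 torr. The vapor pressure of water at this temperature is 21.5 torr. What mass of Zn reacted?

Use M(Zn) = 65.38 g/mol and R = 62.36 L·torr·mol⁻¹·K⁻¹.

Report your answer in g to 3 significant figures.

P(H2) = 776 − 21.5 = 754.5 torr
n(H2) = PV/RT = (754.5 × 0.2600) / (62.36 × 296.55) = 0.01061 mol
n(Zn) = (1/1) × 0.01061 = 0.01061 mol
m(Zn) = 0.01061 × 65.38 = 0.6937 g

0.694 g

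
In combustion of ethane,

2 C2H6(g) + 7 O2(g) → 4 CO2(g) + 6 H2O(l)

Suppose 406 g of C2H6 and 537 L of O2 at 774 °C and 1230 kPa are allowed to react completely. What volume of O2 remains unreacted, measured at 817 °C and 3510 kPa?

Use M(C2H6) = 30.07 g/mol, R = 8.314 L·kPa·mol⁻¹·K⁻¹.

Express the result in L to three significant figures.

73.9 L

n(C2H6) = 406 / 30.07 = 13.50 mol
n(O2) = PV/RT = (1230 × 537) / (8.314 × 1047.15) = 75.87 mol
For 13.50 mol C2H6, stoichiometry requires (7/2) × 13.50 = 47.25 mol O2; 75.87 mol is available, so C2H6 is limiting.
n(O2) consumed = (7/2) × 13.50 = 47.25 mol; remaining = 75.87 − 47.25 = 28.62 mol
V(O2) = nRT/P = 28.62 × 8.314 × 1090.15 / 3510 = 73.90 L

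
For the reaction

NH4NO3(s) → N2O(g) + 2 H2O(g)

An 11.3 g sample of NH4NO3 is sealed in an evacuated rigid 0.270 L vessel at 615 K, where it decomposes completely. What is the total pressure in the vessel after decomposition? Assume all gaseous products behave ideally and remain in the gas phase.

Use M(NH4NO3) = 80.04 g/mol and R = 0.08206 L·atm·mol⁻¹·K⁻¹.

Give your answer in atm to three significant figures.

79.2 atm

n(NH4NO3) = 11.3 / 80.04 = 0.1412 mol
n(gas produced) = (3/1) × 0.1412 = 0.4236 mol
P = nRT/V = 0.4236 × 0.08206 × 615 / 0.270 = 79.18 atm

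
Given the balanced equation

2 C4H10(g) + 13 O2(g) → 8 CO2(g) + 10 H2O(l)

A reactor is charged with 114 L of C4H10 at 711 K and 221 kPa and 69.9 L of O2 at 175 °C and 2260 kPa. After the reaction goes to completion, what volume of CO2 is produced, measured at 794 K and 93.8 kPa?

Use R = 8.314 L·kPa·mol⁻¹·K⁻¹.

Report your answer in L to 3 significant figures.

n(C4H10) = PV/RT = (221 × 114) / (8.314 × 711) = 4.262 mol
n(O2) = PV/RT = (2260 × 69.9) / (8.314 × 448.15) = 42.40 mol
For 4.262 mol C4H10, stoichiometry requires (13/2) × 4.262 = 27.70 mol O2; 42.40 mol is available, so C4H10 is limiting.
n(CO2) = (8/2) × 4.262 = 17.05 mol
V(CO2) = nRT/P = 17.05 × 8.314 × 794 / 93.8 = 1200 L

1200 L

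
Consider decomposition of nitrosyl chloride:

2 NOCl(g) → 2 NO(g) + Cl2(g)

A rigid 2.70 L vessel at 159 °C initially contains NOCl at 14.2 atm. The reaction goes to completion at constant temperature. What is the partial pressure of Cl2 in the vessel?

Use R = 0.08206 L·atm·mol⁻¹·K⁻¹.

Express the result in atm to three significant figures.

7.10 atm

n(NOCl)₀ = PV/RT = (14.2 × 2.70) / (0.08206 × 432.15) = 1.081 mol
n(Cl2) = (1/2) × 1.081 = 0.5405 mol
P(Cl2) = nRT/V = 0.5405 × 0.08206 × 432.15 / 2.70 = 7.099 atm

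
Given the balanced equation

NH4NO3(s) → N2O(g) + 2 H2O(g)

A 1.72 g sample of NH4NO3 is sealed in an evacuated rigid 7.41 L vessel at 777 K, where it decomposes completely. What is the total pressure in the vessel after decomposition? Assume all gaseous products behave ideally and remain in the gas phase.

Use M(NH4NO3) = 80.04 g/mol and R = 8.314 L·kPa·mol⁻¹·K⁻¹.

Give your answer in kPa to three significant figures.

56.2 kPa

n(NH4NO3) = 1.72 / 80.04 = 0.02149 mol
n(gas produced) = (3/1) × 0.02149 = 0.06447 mol
P = nRT/V = 0.06447 × 8.314 × 777 / 7.41 = 56.20 kPa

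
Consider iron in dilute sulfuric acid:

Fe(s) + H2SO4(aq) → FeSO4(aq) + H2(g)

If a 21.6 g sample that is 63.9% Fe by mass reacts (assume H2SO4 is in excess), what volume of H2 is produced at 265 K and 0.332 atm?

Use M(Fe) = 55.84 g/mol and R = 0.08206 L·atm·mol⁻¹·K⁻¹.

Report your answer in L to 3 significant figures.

mass of Fe = 21.6 × 63.9/100 = 13.80 g
n(Fe) = 13.80 / 55.84 = 0.2471 mol
n(H2) = (1/1) × 0.2471 = 0.2471 mol
V = nRT/P = 0.2471 × 0.08206 × 265 / 0.332 = 16.18 L

16.2 L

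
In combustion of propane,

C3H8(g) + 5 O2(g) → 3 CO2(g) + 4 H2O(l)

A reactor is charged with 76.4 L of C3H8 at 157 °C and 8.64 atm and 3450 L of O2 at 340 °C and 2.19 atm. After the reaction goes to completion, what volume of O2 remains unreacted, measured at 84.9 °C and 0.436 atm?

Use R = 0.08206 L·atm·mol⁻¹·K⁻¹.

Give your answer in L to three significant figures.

3820 L

n(C3H8) = PV/RT = (8.64 × 76.4) / (0.08206 × 430.15) = 18.70 mol
n(O2) = PV/RT = (2.19 × 3450) / (0.08206 × 613.15) = 150.2 mol
For 18.70 mol C3H8, stoichiometry requires (5/1) × 18.70 = 93.50 mol O2; 150.2 mol is available, so C3H8 is limiting.
n(O2) consumed = (5/1) × 18.70 = 93.50 mol; remaining = 150.2 − 93.50 = 56.70 mol
V(O2) = nRT/P = 56.70 × 0.08206 × 358.05 / 0.436 = 3821 L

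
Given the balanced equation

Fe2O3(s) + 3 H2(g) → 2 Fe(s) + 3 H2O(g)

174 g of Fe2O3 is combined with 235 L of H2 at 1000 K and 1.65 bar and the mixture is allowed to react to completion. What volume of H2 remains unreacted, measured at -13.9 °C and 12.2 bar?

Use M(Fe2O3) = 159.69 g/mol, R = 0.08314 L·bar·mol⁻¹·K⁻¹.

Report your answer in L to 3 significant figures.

2.46 L

n(Fe2O3) = 174 / 159.69 = 1.090 mol
n(H2) = PV/RT = (1.65 × 235) / (0.08314 × 1000) = 4.664 mol
For 1.090 mol Fe2O3, stoichiometry requires (3/1) × 1.090 = 3.270 mol H2; 4.664 mol is available, so Fe2O3 is limiting.
n(H2) consumed = (3/1) × 1.090 = 3.270 mol; remaining = 4.664 − 3.270 = 1.394 mol
V(H2) = nRT/P = 1.394 × 0.08314 × 259.25 / 12.2 = 2.463 L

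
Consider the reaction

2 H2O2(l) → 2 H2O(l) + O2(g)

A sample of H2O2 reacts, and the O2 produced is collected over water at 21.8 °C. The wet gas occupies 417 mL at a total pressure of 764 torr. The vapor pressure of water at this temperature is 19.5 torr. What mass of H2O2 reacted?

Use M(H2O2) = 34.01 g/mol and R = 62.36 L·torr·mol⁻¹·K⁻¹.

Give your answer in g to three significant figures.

1.15 g

P(O2) = 764 − 19.5 = 744.5 torr
n(O2) = PV/RT = (744.5 × 0.4170) / (62.36 × 294.95) = 0.01688 mol
n(H2O2) = (2/1) × 0.01688 = 0.03376 mol
m(H2O2) = 0.03376 × 34.01 = 1.148 g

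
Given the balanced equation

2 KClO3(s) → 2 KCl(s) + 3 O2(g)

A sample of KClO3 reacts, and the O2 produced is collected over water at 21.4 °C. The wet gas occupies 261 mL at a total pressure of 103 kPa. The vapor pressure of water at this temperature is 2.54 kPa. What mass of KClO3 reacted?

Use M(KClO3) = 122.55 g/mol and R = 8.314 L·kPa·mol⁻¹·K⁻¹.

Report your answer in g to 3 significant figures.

P(O2) = 103 − 2.54 = 100.5 kPa
n(O2) = PV/RT = (100.5 × 0.2610) / (8.314 × 294.55) = 0.01071 mol
n(KClO3) = (2/3) × 0.01071 = 0.007140 mol
m(KClO3) = 0.007140 × 122.55 = 0.8750 g

0.875 g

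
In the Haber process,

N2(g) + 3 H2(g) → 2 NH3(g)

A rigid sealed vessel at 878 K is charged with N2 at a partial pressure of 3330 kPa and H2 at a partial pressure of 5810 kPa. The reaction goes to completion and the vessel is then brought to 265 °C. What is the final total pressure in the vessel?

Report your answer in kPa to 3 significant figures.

3230 kPa

With V and T fixed, P_i ∝ n_i, so the mole ratios apply directly to partial pressures at 878 K.
P(H2) required for 3330 kPa of N2 = (3/1) × 3330 = 9990 kPa; available 5810 kPa, so H2 is limiting.
P(N2) remaining = 3330 − (1/3) × 5810 = 1393 kPa
P(gaseous products) = (2)/3 × 5810 = 3873 kPa
P_total at 878 K = 1393 + 3873 = 5266 kPa
Scaling to 265 °C: P = 5266 × 538.15/878 = 3228 kPa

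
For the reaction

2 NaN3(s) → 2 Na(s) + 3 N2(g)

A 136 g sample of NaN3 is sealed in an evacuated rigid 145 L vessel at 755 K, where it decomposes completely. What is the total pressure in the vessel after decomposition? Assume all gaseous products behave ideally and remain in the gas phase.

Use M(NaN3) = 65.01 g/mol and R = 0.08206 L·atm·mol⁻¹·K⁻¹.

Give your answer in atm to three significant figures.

1.34 atm

n(NaN3) = 136 / 65.01 = 2.092 mol
n(gas produced) = (3/2) × 2.092 = 3.138 mol
P = nRT/V = 3.138 × 0.08206 × 755 / 145 = 1.341 atm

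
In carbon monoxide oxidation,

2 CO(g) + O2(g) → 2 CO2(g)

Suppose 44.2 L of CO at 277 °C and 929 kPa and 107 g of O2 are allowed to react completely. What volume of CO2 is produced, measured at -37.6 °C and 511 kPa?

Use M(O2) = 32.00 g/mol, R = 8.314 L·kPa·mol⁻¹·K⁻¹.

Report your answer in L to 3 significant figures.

25.6 L

n(CO) = PV/RT = (929 × 44.2) / (8.314 × 550.15) = 8.977 mol
n(O2) = 107 / 32.00 = 3.344 mol
For 8.977 mol CO, stoichiometry requires (1/2) × 8.977 = 4.489 mol O2; 3.344 mol is available, so O2 is limiting.
n(CO2) = (2/1) × 3.344 = 6.688 mol
V(CO2) = nRT/P = 6.688 × 8.314 × 235.55 / 511 = 25.63 L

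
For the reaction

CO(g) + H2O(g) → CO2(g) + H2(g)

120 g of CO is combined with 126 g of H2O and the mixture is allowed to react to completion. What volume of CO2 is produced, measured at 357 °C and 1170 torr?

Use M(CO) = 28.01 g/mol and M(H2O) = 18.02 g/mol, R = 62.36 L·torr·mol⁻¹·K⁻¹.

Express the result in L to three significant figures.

n(CO) = 120 / 28.01 = 4.284 mol
n(H2O) = 126 / 18.02 = 6.992 mol
For 4.284 mol CO, stoichiometry requires (1/1) × 4.284 = 4.284 mol H2O; 6.992 mol is available, so CO is limiting.
n(CO2) = (1/1) × 4.284 = 4.284 mol
V(CO2) = nRT/P = 4.284 × 62.36 × 630.15 / 1170 = 143.9 L

144 L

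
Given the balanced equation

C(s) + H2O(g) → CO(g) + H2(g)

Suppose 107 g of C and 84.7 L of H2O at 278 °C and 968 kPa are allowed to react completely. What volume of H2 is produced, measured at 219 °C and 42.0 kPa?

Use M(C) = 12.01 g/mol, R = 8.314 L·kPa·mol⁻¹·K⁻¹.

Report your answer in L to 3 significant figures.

868 L

n(C) = 107 / 12.01 = 8.909 mol
n(H2O) = PV/RT = (968 × 84.7) / (8.314 × 551.15) = 17.89 mol
For 8.909 mol C, stoichiometry requires (1/1) × 8.909 = 8.909 mol H2O; 17.89 mol is available, so C is limiting.
n(H2) = (1/1) × 8.909 = 8.909 mol
V(H2) = nRT/P = 8.909 × 8.314 × 492.15 / 42.0 = 867.9 L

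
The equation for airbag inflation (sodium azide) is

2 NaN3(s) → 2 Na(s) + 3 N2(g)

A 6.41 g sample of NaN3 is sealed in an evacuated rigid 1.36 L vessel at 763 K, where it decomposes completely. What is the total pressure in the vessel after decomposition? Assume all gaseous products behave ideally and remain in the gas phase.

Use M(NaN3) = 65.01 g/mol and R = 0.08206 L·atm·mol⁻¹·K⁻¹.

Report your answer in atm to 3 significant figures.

n(NaN3) = 6.41 / 65.01 = 0.09860 mol
n(gas produced) = (3/2) × 0.09860 = 0.1479 mol
P = nRT/V = 0.1479 × 0.08206 × 763 / 1.36 = 6.809 atm

6.81 atm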